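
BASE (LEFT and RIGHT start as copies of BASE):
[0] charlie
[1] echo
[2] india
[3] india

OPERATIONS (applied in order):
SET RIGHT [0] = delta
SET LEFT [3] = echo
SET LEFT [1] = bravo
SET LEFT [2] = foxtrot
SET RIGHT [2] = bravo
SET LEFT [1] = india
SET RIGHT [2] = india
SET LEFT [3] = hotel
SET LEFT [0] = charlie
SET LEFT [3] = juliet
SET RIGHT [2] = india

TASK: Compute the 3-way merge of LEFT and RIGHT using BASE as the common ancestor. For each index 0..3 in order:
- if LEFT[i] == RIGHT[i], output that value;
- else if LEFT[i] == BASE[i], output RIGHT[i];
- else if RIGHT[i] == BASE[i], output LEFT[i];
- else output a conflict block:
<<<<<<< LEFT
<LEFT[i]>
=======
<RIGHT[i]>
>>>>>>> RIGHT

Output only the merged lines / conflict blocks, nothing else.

Final LEFT:  [charlie, india, foxtrot, juliet]
Final RIGHT: [delta, echo, india, india]
i=0: L=charlie=BASE, R=delta -> take RIGHT -> delta
i=1: L=india, R=echo=BASE -> take LEFT -> india
i=2: L=foxtrot, R=india=BASE -> take LEFT -> foxtrot
i=3: L=juliet, R=india=BASE -> take LEFT -> juliet

Answer: delta
india
foxtrot
juliet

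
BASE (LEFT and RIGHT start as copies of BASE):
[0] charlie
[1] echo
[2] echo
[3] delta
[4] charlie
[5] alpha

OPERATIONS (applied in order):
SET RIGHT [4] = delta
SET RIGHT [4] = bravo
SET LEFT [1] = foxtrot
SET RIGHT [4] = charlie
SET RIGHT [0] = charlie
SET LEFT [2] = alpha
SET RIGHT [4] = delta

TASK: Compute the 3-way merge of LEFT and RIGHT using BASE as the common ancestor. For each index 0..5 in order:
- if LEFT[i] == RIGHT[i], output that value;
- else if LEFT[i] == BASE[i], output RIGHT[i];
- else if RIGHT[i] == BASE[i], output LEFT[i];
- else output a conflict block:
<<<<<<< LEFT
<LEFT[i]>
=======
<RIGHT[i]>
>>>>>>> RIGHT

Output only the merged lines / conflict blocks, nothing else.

Answer: charlie
foxtrot
alpha
delta
delta
alpha

Derivation:
Final LEFT:  [charlie, foxtrot, alpha, delta, charlie, alpha]
Final RIGHT: [charlie, echo, echo, delta, delta, alpha]
i=0: L=charlie R=charlie -> agree -> charlie
i=1: L=foxtrot, R=echo=BASE -> take LEFT -> foxtrot
i=2: L=alpha, R=echo=BASE -> take LEFT -> alpha
i=3: L=delta R=delta -> agree -> delta
i=4: L=charlie=BASE, R=delta -> take RIGHT -> delta
i=5: L=alpha R=alpha -> agree -> alpha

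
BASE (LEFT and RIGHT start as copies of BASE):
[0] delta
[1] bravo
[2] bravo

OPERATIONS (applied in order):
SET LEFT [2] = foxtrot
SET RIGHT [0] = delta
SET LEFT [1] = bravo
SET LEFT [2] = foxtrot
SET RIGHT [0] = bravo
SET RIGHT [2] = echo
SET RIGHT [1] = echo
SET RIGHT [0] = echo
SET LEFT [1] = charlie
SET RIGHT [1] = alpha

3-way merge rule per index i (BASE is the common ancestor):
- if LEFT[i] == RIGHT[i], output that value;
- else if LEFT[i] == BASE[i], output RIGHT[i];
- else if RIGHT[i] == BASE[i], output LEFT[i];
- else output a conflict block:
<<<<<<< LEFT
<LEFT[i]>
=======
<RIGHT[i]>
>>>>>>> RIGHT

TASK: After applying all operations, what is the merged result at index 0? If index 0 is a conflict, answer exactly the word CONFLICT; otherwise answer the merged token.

Final LEFT:  [delta, charlie, foxtrot]
Final RIGHT: [echo, alpha, echo]
i=0: L=delta=BASE, R=echo -> take RIGHT -> echo
i=1: BASE=bravo L=charlie R=alpha all differ -> CONFLICT
i=2: BASE=bravo L=foxtrot R=echo all differ -> CONFLICT
Index 0 -> echo

Answer: echo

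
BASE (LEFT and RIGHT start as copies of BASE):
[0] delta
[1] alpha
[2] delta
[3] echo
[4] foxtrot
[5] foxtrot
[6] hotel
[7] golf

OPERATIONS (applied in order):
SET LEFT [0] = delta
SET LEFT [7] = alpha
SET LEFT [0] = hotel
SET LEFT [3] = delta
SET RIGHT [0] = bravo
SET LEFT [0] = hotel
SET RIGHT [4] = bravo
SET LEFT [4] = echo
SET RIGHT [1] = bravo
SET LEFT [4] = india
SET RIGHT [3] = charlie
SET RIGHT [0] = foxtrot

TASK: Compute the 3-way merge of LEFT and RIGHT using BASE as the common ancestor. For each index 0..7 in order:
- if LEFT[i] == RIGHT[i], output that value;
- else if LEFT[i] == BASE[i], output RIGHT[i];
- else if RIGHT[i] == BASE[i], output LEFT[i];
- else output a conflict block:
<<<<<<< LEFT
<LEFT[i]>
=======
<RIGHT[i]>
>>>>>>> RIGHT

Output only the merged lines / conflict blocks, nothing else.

Answer: <<<<<<< LEFT
hotel
=======
foxtrot
>>>>>>> RIGHT
bravo
delta
<<<<<<< LEFT
delta
=======
charlie
>>>>>>> RIGHT
<<<<<<< LEFT
india
=======
bravo
>>>>>>> RIGHT
foxtrot
hotel
alpha

Derivation:
Final LEFT:  [hotel, alpha, delta, delta, india, foxtrot, hotel, alpha]
Final RIGHT: [foxtrot, bravo, delta, charlie, bravo, foxtrot, hotel, golf]
i=0: BASE=delta L=hotel R=foxtrot all differ -> CONFLICT
i=1: L=alpha=BASE, R=bravo -> take RIGHT -> bravo
i=2: L=delta R=delta -> agree -> delta
i=3: BASE=echo L=delta R=charlie all differ -> CONFLICT
i=4: BASE=foxtrot L=india R=bravo all differ -> CONFLICT
i=5: L=foxtrot R=foxtrot -> agree -> foxtrot
i=6: L=hotel R=hotel -> agree -> hotel
i=7: L=alpha, R=golf=BASE -> take LEFT -> alpha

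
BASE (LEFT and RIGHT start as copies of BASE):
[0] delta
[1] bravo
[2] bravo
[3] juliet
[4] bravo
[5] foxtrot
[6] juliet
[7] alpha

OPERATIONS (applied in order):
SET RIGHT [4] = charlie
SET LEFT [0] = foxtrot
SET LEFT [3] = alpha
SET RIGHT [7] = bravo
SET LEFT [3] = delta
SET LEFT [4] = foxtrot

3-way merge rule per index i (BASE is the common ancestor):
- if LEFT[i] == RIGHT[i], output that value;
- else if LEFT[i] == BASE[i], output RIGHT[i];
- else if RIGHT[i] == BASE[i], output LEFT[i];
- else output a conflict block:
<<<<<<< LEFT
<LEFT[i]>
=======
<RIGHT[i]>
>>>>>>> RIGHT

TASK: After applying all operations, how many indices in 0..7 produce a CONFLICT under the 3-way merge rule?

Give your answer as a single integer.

Answer: 1

Derivation:
Final LEFT:  [foxtrot, bravo, bravo, delta, foxtrot, foxtrot, juliet, alpha]
Final RIGHT: [delta, bravo, bravo, juliet, charlie, foxtrot, juliet, bravo]
i=0: L=foxtrot, R=delta=BASE -> take LEFT -> foxtrot
i=1: L=bravo R=bravo -> agree -> bravo
i=2: L=bravo R=bravo -> agree -> bravo
i=3: L=delta, R=juliet=BASE -> take LEFT -> delta
i=4: BASE=bravo L=foxtrot R=charlie all differ -> CONFLICT
i=5: L=foxtrot R=foxtrot -> agree -> foxtrot
i=6: L=juliet R=juliet -> agree -> juliet
i=7: L=alpha=BASE, R=bravo -> take RIGHT -> bravo
Conflict count: 1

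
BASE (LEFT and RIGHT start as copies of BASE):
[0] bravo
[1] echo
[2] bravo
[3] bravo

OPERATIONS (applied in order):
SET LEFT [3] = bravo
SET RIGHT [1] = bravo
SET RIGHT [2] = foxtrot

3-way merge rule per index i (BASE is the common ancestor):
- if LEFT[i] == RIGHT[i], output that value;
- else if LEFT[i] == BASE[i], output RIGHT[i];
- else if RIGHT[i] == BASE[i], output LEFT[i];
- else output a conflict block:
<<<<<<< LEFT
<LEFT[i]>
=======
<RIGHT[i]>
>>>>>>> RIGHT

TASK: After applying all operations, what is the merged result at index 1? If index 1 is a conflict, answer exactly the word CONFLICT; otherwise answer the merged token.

Answer: bravo

Derivation:
Final LEFT:  [bravo, echo, bravo, bravo]
Final RIGHT: [bravo, bravo, foxtrot, bravo]
i=0: L=bravo R=bravo -> agree -> bravo
i=1: L=echo=BASE, R=bravo -> take RIGHT -> bravo
i=2: L=bravo=BASE, R=foxtrot -> take RIGHT -> foxtrot
i=3: L=bravo R=bravo -> agree -> bravo
Index 1 -> bravo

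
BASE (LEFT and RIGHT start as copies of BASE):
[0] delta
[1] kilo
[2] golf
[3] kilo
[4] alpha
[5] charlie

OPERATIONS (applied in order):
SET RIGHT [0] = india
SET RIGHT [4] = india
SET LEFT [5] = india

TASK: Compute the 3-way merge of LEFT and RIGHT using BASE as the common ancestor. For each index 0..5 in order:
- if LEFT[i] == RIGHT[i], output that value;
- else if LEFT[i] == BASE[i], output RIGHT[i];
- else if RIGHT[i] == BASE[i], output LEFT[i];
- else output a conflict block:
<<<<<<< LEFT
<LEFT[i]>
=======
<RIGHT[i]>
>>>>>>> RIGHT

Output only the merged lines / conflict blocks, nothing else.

Final LEFT:  [delta, kilo, golf, kilo, alpha, india]
Final RIGHT: [india, kilo, golf, kilo, india, charlie]
i=0: L=delta=BASE, R=india -> take RIGHT -> india
i=1: L=kilo R=kilo -> agree -> kilo
i=2: L=golf R=golf -> agree -> golf
i=3: L=kilo R=kilo -> agree -> kilo
i=4: L=alpha=BASE, R=india -> take RIGHT -> india
i=5: L=india, R=charlie=BASE -> take LEFT -> india

Answer: india
kilo
golf
kilo
india
india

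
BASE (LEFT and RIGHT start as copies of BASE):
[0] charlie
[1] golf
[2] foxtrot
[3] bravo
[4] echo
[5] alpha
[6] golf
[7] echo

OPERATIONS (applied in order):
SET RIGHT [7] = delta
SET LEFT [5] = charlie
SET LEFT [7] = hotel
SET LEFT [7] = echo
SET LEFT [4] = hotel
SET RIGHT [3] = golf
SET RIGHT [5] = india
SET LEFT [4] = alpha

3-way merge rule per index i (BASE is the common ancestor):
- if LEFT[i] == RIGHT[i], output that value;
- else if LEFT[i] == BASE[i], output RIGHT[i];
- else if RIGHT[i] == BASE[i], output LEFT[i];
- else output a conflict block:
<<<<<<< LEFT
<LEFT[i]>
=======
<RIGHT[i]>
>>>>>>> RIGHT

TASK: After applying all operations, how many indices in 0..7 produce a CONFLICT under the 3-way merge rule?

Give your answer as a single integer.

Final LEFT:  [charlie, golf, foxtrot, bravo, alpha, charlie, golf, echo]
Final RIGHT: [charlie, golf, foxtrot, golf, echo, india, golf, delta]
i=0: L=charlie R=charlie -> agree -> charlie
i=1: L=golf R=golf -> agree -> golf
i=2: L=foxtrot R=foxtrot -> agree -> foxtrot
i=3: L=bravo=BASE, R=golf -> take RIGHT -> golf
i=4: L=alpha, R=echo=BASE -> take LEFT -> alpha
i=5: BASE=alpha L=charlie R=india all differ -> CONFLICT
i=6: L=golf R=golf -> agree -> golf
i=7: L=echo=BASE, R=delta -> take RIGHT -> delta
Conflict count: 1

Answer: 1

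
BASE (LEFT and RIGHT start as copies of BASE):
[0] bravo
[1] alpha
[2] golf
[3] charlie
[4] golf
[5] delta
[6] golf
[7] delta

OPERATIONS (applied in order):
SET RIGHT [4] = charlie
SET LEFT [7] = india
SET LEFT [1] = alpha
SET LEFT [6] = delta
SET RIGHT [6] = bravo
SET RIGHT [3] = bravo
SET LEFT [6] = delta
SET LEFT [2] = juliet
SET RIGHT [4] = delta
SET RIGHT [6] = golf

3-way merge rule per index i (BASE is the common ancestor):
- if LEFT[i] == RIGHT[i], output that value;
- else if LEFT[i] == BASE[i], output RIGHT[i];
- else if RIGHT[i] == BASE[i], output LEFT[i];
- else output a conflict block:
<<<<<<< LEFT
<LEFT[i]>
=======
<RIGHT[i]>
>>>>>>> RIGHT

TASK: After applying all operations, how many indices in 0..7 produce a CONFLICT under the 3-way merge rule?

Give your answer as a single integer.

Answer: 0

Derivation:
Final LEFT:  [bravo, alpha, juliet, charlie, golf, delta, delta, india]
Final RIGHT: [bravo, alpha, golf, bravo, delta, delta, golf, delta]
i=0: L=bravo R=bravo -> agree -> bravo
i=1: L=alpha R=alpha -> agree -> alpha
i=2: L=juliet, R=golf=BASE -> take LEFT -> juliet
i=3: L=charlie=BASE, R=bravo -> take RIGHT -> bravo
i=4: L=golf=BASE, R=delta -> take RIGHT -> delta
i=5: L=delta R=delta -> agree -> delta
i=6: L=delta, R=golf=BASE -> take LEFT -> delta
i=7: L=india, R=delta=BASE -> take LEFT -> india
Conflict count: 0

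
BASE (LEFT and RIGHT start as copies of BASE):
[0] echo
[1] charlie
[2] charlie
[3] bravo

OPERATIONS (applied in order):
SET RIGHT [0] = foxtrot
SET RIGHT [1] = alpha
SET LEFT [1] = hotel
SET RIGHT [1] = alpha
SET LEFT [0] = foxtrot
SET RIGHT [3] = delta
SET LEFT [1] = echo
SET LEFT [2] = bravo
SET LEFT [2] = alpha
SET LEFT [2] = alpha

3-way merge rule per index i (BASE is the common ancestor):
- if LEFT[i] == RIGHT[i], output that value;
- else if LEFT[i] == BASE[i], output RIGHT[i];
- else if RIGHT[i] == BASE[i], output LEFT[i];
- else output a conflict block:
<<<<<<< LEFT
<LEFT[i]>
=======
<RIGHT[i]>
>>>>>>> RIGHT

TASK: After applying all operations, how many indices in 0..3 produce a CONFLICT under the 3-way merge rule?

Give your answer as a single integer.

Final LEFT:  [foxtrot, echo, alpha, bravo]
Final RIGHT: [foxtrot, alpha, charlie, delta]
i=0: L=foxtrot R=foxtrot -> agree -> foxtrot
i=1: BASE=charlie L=echo R=alpha all differ -> CONFLICT
i=2: L=alpha, R=charlie=BASE -> take LEFT -> alpha
i=3: L=bravo=BASE, R=delta -> take RIGHT -> delta
Conflict count: 1

Answer: 1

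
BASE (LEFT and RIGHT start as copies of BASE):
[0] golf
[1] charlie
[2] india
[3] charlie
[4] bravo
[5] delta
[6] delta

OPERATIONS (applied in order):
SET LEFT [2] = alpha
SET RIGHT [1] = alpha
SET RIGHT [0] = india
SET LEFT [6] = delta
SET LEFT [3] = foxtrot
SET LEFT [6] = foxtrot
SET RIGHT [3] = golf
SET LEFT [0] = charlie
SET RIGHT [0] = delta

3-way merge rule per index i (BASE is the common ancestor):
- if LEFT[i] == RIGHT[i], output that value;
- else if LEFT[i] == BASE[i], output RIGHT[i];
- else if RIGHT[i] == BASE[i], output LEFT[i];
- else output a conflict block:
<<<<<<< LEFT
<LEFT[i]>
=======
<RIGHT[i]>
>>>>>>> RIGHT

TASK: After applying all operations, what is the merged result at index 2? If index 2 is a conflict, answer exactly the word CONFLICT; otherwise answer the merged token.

Final LEFT:  [charlie, charlie, alpha, foxtrot, bravo, delta, foxtrot]
Final RIGHT: [delta, alpha, india, golf, bravo, delta, delta]
i=0: BASE=golf L=charlie R=delta all differ -> CONFLICT
i=1: L=charlie=BASE, R=alpha -> take RIGHT -> alpha
i=2: L=alpha, R=india=BASE -> take LEFT -> alpha
i=3: BASE=charlie L=foxtrot R=golf all differ -> CONFLICT
i=4: L=bravo R=bravo -> agree -> bravo
i=5: L=delta R=delta -> agree -> delta
i=6: L=foxtrot, R=delta=BASE -> take LEFT -> foxtrot
Index 2 -> alpha

Answer: alpha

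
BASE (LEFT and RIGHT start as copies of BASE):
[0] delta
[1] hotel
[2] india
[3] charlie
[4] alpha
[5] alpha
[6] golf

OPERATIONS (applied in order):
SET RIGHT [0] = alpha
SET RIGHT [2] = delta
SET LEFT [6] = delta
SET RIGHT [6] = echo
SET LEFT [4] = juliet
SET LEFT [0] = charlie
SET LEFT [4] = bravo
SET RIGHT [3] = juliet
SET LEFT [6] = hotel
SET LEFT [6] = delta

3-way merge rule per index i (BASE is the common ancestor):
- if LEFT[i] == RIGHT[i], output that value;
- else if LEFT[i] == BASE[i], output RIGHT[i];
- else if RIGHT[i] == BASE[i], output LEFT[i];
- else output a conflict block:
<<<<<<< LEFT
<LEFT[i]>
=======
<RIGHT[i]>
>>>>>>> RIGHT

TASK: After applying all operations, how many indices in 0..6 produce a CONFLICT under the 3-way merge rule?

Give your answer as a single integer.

Answer: 2

Derivation:
Final LEFT:  [charlie, hotel, india, charlie, bravo, alpha, delta]
Final RIGHT: [alpha, hotel, delta, juliet, alpha, alpha, echo]
i=0: BASE=delta L=charlie R=alpha all differ -> CONFLICT
i=1: L=hotel R=hotel -> agree -> hotel
i=2: L=india=BASE, R=delta -> take RIGHT -> delta
i=3: L=charlie=BASE, R=juliet -> take RIGHT -> juliet
i=4: L=bravo, R=alpha=BASE -> take LEFT -> bravo
i=5: L=alpha R=alpha -> agree -> alpha
i=6: BASE=golf L=delta R=echo all differ -> CONFLICT
Conflict count: 2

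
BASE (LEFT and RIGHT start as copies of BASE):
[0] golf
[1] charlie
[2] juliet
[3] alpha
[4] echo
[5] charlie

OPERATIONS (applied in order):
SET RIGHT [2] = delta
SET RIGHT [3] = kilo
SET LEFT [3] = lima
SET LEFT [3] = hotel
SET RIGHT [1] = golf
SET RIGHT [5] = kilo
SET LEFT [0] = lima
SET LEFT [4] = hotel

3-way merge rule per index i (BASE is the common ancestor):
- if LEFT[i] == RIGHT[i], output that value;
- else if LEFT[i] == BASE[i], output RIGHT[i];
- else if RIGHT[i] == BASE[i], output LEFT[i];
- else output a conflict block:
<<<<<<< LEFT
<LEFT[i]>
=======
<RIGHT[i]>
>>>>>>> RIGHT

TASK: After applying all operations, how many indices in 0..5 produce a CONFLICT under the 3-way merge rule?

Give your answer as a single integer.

Answer: 1

Derivation:
Final LEFT:  [lima, charlie, juliet, hotel, hotel, charlie]
Final RIGHT: [golf, golf, delta, kilo, echo, kilo]
i=0: L=lima, R=golf=BASE -> take LEFT -> lima
i=1: L=charlie=BASE, R=golf -> take RIGHT -> golf
i=2: L=juliet=BASE, R=delta -> take RIGHT -> delta
i=3: BASE=alpha L=hotel R=kilo all differ -> CONFLICT
i=4: L=hotel, R=echo=BASE -> take LEFT -> hotel
i=5: L=charlie=BASE, R=kilo -> take RIGHT -> kilo
Conflict count: 1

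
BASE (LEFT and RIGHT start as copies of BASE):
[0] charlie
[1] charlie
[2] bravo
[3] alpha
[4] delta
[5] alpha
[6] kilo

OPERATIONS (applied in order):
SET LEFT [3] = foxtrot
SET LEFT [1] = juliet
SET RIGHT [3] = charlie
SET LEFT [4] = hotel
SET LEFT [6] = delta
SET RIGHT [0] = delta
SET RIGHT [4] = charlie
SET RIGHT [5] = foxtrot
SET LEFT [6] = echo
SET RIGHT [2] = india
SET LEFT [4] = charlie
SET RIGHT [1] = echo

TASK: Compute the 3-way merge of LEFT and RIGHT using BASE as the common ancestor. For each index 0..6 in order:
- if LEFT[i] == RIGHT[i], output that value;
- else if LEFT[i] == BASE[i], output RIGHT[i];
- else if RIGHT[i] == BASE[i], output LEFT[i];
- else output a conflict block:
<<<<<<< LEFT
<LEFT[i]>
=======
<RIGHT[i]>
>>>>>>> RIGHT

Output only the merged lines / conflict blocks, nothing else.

Answer: delta
<<<<<<< LEFT
juliet
=======
echo
>>>>>>> RIGHT
india
<<<<<<< LEFT
foxtrot
=======
charlie
>>>>>>> RIGHT
charlie
foxtrot
echo

Derivation:
Final LEFT:  [charlie, juliet, bravo, foxtrot, charlie, alpha, echo]
Final RIGHT: [delta, echo, india, charlie, charlie, foxtrot, kilo]
i=0: L=charlie=BASE, R=delta -> take RIGHT -> delta
i=1: BASE=charlie L=juliet R=echo all differ -> CONFLICT
i=2: L=bravo=BASE, R=india -> take RIGHT -> india
i=3: BASE=alpha L=foxtrot R=charlie all differ -> CONFLICT
i=4: L=charlie R=charlie -> agree -> charlie
i=5: L=alpha=BASE, R=foxtrot -> take RIGHT -> foxtrot
i=6: L=echo, R=kilo=BASE -> take LEFT -> echo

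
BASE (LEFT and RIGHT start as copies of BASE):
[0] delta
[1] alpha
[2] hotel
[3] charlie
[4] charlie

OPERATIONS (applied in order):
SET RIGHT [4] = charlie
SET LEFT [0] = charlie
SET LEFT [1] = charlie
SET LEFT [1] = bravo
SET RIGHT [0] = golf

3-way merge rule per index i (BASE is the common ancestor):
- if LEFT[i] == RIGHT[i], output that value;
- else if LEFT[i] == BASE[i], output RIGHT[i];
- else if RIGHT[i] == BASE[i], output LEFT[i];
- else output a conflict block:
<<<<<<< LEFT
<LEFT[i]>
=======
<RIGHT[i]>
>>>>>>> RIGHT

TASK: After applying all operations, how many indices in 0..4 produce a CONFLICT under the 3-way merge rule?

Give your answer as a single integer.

Final LEFT:  [charlie, bravo, hotel, charlie, charlie]
Final RIGHT: [golf, alpha, hotel, charlie, charlie]
i=0: BASE=delta L=charlie R=golf all differ -> CONFLICT
i=1: L=bravo, R=alpha=BASE -> take LEFT -> bravo
i=2: L=hotel R=hotel -> agree -> hotel
i=3: L=charlie R=charlie -> agree -> charlie
i=4: L=charlie R=charlie -> agree -> charlie
Conflict count: 1

Answer: 1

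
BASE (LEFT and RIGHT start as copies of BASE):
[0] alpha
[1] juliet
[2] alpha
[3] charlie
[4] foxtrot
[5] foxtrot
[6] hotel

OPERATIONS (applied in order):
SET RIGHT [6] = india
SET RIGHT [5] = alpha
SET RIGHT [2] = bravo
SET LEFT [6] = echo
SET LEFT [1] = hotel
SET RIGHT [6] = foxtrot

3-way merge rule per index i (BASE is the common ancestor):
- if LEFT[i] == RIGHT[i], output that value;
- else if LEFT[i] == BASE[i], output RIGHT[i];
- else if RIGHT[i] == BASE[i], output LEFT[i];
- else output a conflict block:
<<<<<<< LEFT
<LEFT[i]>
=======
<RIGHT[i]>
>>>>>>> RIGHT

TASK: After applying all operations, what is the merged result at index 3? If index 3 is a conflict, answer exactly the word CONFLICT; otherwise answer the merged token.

Final LEFT:  [alpha, hotel, alpha, charlie, foxtrot, foxtrot, echo]
Final RIGHT: [alpha, juliet, bravo, charlie, foxtrot, alpha, foxtrot]
i=0: L=alpha R=alpha -> agree -> alpha
i=1: L=hotel, R=juliet=BASE -> take LEFT -> hotel
i=2: L=alpha=BASE, R=bravo -> take RIGHT -> bravo
i=3: L=charlie R=charlie -> agree -> charlie
i=4: L=foxtrot R=foxtrot -> agree -> foxtrot
i=5: L=foxtrot=BASE, R=alpha -> take RIGHT -> alpha
i=6: BASE=hotel L=echo R=foxtrot all differ -> CONFLICT
Index 3 -> charlie

Answer: charlie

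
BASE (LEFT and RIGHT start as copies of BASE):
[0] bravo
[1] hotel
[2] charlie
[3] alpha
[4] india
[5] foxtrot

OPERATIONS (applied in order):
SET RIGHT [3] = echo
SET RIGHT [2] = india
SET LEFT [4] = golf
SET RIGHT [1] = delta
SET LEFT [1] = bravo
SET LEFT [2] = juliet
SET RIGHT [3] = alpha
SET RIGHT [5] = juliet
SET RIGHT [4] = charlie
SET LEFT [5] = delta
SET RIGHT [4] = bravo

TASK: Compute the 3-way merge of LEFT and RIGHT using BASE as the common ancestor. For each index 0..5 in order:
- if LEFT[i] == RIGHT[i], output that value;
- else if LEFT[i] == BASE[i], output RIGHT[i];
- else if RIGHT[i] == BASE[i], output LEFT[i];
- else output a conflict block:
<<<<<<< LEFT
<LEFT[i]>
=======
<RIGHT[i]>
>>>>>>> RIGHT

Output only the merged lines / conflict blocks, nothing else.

Final LEFT:  [bravo, bravo, juliet, alpha, golf, delta]
Final RIGHT: [bravo, delta, india, alpha, bravo, juliet]
i=0: L=bravo R=bravo -> agree -> bravo
i=1: BASE=hotel L=bravo R=delta all differ -> CONFLICT
i=2: BASE=charlie L=juliet R=india all differ -> CONFLICT
i=3: L=alpha R=alpha -> agree -> alpha
i=4: BASE=india L=golf R=bravo all differ -> CONFLICT
i=5: BASE=foxtrot L=delta R=juliet all differ -> CONFLICT

Answer: bravo
<<<<<<< LEFT
bravo
=======
delta
>>>>>>> RIGHT
<<<<<<< LEFT
juliet
=======
india
>>>>>>> RIGHT
alpha
<<<<<<< LEFT
golf
=======
bravo
>>>>>>> RIGHT
<<<<<<< LEFT
delta
=======
juliet
>>>>>>> RIGHT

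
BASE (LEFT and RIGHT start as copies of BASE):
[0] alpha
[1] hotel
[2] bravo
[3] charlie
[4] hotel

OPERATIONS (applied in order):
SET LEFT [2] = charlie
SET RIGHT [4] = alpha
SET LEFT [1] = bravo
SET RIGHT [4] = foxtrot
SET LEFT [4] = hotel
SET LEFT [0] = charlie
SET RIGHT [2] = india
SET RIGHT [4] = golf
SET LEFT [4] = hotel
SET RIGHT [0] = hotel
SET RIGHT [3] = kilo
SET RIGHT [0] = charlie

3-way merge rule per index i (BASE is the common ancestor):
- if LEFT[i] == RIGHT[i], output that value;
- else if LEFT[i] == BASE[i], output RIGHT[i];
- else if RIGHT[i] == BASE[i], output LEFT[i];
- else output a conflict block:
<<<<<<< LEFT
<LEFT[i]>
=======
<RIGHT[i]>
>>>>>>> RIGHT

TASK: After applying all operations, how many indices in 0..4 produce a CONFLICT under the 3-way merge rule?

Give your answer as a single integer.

Answer: 1

Derivation:
Final LEFT:  [charlie, bravo, charlie, charlie, hotel]
Final RIGHT: [charlie, hotel, india, kilo, golf]
i=0: L=charlie R=charlie -> agree -> charlie
i=1: L=bravo, R=hotel=BASE -> take LEFT -> bravo
i=2: BASE=bravo L=charlie R=india all differ -> CONFLICT
i=3: L=charlie=BASE, R=kilo -> take RIGHT -> kilo
i=4: L=hotel=BASE, R=golf -> take RIGHT -> golf
Conflict count: 1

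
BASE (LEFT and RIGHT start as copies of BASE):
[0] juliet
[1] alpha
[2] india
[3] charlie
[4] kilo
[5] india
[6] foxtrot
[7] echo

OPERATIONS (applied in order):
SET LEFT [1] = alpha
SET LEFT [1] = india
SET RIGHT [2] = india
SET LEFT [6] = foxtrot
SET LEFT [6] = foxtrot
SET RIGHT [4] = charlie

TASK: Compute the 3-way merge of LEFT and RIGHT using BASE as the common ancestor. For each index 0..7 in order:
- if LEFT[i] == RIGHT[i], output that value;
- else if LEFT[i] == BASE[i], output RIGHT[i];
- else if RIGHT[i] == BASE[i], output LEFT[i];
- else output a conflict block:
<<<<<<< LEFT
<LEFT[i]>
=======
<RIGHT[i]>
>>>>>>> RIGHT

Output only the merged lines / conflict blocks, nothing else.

Final LEFT:  [juliet, india, india, charlie, kilo, india, foxtrot, echo]
Final RIGHT: [juliet, alpha, india, charlie, charlie, india, foxtrot, echo]
i=0: L=juliet R=juliet -> agree -> juliet
i=1: L=india, R=alpha=BASE -> take LEFT -> india
i=2: L=india R=india -> agree -> india
i=3: L=charlie R=charlie -> agree -> charlie
i=4: L=kilo=BASE, R=charlie -> take RIGHT -> charlie
i=5: L=india R=india -> agree -> india
i=6: L=foxtrot R=foxtrot -> agree -> foxtrot
i=7: L=echo R=echo -> agree -> echo

Answer: juliet
india
india
charlie
charlie
india
foxtrot
echo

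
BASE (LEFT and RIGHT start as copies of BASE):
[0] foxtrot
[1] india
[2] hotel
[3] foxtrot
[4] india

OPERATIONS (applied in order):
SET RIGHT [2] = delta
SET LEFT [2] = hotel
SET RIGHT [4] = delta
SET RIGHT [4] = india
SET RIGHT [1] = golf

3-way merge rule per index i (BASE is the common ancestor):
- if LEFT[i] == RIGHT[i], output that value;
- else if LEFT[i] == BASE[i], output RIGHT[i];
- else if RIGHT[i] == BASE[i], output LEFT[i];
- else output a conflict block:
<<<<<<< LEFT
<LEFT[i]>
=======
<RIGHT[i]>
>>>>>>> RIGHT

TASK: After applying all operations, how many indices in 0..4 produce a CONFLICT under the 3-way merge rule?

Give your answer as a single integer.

Final LEFT:  [foxtrot, india, hotel, foxtrot, india]
Final RIGHT: [foxtrot, golf, delta, foxtrot, india]
i=0: L=foxtrot R=foxtrot -> agree -> foxtrot
i=1: L=india=BASE, R=golf -> take RIGHT -> golf
i=2: L=hotel=BASE, R=delta -> take RIGHT -> delta
i=3: L=foxtrot R=foxtrot -> agree -> foxtrot
i=4: L=india R=india -> agree -> india
Conflict count: 0

Answer: 0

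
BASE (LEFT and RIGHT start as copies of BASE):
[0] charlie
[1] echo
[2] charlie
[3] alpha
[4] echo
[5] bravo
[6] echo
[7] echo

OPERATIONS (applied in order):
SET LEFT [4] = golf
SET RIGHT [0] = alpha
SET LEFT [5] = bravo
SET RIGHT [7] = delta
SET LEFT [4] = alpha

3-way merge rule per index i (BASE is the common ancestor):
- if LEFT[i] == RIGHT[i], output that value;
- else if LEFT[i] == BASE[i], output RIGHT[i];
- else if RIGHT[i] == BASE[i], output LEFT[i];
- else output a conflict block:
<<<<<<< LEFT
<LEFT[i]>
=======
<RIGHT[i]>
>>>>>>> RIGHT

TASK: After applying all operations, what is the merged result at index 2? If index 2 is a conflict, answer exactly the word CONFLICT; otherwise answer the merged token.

Answer: charlie

Derivation:
Final LEFT:  [charlie, echo, charlie, alpha, alpha, bravo, echo, echo]
Final RIGHT: [alpha, echo, charlie, alpha, echo, bravo, echo, delta]
i=0: L=charlie=BASE, R=alpha -> take RIGHT -> alpha
i=1: L=echo R=echo -> agree -> echo
i=2: L=charlie R=charlie -> agree -> charlie
i=3: L=alpha R=alpha -> agree -> alpha
i=4: L=alpha, R=echo=BASE -> take LEFT -> alpha
i=5: L=bravo R=bravo -> agree -> bravo
i=6: L=echo R=echo -> agree -> echo
i=7: L=echo=BASE, R=delta -> take RIGHT -> delta
Index 2 -> charlie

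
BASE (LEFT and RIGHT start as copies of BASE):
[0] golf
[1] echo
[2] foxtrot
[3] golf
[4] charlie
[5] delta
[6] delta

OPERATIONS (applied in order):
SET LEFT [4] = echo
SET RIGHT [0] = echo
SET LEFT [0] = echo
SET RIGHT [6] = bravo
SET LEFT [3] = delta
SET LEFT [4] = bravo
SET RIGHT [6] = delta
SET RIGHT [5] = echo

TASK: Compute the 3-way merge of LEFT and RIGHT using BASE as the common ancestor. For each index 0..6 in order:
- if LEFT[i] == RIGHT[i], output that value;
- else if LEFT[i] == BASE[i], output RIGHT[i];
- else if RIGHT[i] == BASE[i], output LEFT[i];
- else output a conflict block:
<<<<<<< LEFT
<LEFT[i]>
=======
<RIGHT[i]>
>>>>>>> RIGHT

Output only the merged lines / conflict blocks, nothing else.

Final LEFT:  [echo, echo, foxtrot, delta, bravo, delta, delta]
Final RIGHT: [echo, echo, foxtrot, golf, charlie, echo, delta]
i=0: L=echo R=echo -> agree -> echo
i=1: L=echo R=echo -> agree -> echo
i=2: L=foxtrot R=foxtrot -> agree -> foxtrot
i=3: L=delta, R=golf=BASE -> take LEFT -> delta
i=4: L=bravo, R=charlie=BASE -> take LEFT -> bravo
i=5: L=delta=BASE, R=echo -> take RIGHT -> echo
i=6: L=delta R=delta -> agree -> delta

Answer: echo
echo
foxtrot
delta
bravo
echo
delta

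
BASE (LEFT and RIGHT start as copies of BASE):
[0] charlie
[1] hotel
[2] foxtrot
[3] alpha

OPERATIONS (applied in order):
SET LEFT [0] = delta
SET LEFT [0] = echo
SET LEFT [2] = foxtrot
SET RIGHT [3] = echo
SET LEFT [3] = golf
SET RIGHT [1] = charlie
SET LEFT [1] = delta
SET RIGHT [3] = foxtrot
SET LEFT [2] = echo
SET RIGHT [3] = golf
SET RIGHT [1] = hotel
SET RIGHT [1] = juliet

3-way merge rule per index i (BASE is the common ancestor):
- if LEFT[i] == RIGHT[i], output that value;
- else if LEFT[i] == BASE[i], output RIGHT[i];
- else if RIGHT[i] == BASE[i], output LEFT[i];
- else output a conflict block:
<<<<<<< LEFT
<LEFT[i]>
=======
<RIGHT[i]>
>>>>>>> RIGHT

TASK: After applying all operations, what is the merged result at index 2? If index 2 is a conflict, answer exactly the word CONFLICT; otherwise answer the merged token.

Answer: echo

Derivation:
Final LEFT:  [echo, delta, echo, golf]
Final RIGHT: [charlie, juliet, foxtrot, golf]
i=0: L=echo, R=charlie=BASE -> take LEFT -> echo
i=1: BASE=hotel L=delta R=juliet all differ -> CONFLICT
i=2: L=echo, R=foxtrot=BASE -> take LEFT -> echo
i=3: L=golf R=golf -> agree -> golf
Index 2 -> echo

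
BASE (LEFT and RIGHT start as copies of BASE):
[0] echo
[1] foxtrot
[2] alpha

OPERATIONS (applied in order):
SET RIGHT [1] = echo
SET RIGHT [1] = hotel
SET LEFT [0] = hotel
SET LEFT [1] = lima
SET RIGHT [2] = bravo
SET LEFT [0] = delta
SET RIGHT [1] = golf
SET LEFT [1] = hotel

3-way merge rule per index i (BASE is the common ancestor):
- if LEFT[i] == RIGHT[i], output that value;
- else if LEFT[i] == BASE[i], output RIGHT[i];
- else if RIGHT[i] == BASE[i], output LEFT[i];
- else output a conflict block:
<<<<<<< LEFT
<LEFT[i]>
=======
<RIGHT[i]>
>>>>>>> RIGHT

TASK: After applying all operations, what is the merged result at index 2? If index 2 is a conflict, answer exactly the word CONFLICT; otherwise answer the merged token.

Answer: bravo

Derivation:
Final LEFT:  [delta, hotel, alpha]
Final RIGHT: [echo, golf, bravo]
i=0: L=delta, R=echo=BASE -> take LEFT -> delta
i=1: BASE=foxtrot L=hotel R=golf all differ -> CONFLICT
i=2: L=alpha=BASE, R=bravo -> take RIGHT -> bravo
Index 2 -> bravo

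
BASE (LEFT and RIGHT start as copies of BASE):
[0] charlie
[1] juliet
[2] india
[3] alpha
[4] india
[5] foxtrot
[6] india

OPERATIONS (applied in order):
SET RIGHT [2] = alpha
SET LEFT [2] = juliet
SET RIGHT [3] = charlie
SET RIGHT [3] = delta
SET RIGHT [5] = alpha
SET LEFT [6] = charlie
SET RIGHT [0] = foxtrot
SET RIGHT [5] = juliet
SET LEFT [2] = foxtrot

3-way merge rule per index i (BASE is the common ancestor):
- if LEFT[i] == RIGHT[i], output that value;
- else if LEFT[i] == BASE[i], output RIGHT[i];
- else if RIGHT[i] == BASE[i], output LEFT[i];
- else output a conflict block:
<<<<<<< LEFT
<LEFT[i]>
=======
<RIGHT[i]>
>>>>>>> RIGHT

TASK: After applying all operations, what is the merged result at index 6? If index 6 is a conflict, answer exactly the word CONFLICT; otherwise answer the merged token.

Answer: charlie

Derivation:
Final LEFT:  [charlie, juliet, foxtrot, alpha, india, foxtrot, charlie]
Final RIGHT: [foxtrot, juliet, alpha, delta, india, juliet, india]
i=0: L=charlie=BASE, R=foxtrot -> take RIGHT -> foxtrot
i=1: L=juliet R=juliet -> agree -> juliet
i=2: BASE=india L=foxtrot R=alpha all differ -> CONFLICT
i=3: L=alpha=BASE, R=delta -> take RIGHT -> delta
i=4: L=india R=india -> agree -> india
i=5: L=foxtrot=BASE, R=juliet -> take RIGHT -> juliet
i=6: L=charlie, R=india=BASE -> take LEFT -> charlie
Index 6 -> charlie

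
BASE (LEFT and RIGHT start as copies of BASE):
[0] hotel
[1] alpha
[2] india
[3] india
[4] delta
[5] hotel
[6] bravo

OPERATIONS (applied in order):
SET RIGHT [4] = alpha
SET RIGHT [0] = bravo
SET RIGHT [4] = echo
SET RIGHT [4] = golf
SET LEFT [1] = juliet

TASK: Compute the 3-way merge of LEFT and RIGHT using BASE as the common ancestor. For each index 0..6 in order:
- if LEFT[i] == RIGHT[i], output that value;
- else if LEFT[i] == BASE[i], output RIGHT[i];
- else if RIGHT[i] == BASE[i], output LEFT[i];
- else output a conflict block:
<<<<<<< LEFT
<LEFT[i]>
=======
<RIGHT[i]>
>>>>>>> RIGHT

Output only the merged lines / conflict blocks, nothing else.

Final LEFT:  [hotel, juliet, india, india, delta, hotel, bravo]
Final RIGHT: [bravo, alpha, india, india, golf, hotel, bravo]
i=0: L=hotel=BASE, R=bravo -> take RIGHT -> bravo
i=1: L=juliet, R=alpha=BASE -> take LEFT -> juliet
i=2: L=india R=india -> agree -> india
i=3: L=india R=india -> agree -> india
i=4: L=delta=BASE, R=golf -> take RIGHT -> golf
i=5: L=hotel R=hotel -> agree -> hotel
i=6: L=bravo R=bravo -> agree -> bravo

Answer: bravo
juliet
india
india
golf
hotel
bravo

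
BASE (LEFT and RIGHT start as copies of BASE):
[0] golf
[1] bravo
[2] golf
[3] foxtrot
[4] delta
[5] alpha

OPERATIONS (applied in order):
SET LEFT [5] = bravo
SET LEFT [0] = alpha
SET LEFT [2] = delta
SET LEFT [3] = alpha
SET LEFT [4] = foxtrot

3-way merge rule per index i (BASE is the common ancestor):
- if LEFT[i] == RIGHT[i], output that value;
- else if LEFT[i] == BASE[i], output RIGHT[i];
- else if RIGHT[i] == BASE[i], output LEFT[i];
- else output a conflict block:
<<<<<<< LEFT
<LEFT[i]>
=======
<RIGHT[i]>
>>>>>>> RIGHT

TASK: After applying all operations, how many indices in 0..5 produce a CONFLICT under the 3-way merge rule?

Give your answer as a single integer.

Final LEFT:  [alpha, bravo, delta, alpha, foxtrot, bravo]
Final RIGHT: [golf, bravo, golf, foxtrot, delta, alpha]
i=0: L=alpha, R=golf=BASE -> take LEFT -> alpha
i=1: L=bravo R=bravo -> agree -> bravo
i=2: L=delta, R=golf=BASE -> take LEFT -> delta
i=3: L=alpha, R=foxtrot=BASE -> take LEFT -> alpha
i=4: L=foxtrot, R=delta=BASE -> take LEFT -> foxtrot
i=5: L=bravo, R=alpha=BASE -> take LEFT -> bravo
Conflict count: 0

Answer: 0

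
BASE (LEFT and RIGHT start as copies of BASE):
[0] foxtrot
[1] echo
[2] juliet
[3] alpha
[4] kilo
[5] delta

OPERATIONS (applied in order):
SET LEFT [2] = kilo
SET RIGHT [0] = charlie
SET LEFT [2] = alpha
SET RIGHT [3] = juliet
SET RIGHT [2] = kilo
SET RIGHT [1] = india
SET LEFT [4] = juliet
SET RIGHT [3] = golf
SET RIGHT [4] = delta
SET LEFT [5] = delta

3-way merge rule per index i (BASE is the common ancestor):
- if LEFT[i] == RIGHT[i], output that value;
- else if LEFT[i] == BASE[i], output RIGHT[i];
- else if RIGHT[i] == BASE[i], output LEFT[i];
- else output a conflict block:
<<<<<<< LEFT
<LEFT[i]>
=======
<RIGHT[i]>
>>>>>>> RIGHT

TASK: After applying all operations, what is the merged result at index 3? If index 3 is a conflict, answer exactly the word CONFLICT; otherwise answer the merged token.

Answer: golf

Derivation:
Final LEFT:  [foxtrot, echo, alpha, alpha, juliet, delta]
Final RIGHT: [charlie, india, kilo, golf, delta, delta]
i=0: L=foxtrot=BASE, R=charlie -> take RIGHT -> charlie
i=1: L=echo=BASE, R=india -> take RIGHT -> india
i=2: BASE=juliet L=alpha R=kilo all differ -> CONFLICT
i=3: L=alpha=BASE, R=golf -> take RIGHT -> golf
i=4: BASE=kilo L=juliet R=delta all differ -> CONFLICT
i=5: L=delta R=delta -> agree -> delta
Index 3 -> golf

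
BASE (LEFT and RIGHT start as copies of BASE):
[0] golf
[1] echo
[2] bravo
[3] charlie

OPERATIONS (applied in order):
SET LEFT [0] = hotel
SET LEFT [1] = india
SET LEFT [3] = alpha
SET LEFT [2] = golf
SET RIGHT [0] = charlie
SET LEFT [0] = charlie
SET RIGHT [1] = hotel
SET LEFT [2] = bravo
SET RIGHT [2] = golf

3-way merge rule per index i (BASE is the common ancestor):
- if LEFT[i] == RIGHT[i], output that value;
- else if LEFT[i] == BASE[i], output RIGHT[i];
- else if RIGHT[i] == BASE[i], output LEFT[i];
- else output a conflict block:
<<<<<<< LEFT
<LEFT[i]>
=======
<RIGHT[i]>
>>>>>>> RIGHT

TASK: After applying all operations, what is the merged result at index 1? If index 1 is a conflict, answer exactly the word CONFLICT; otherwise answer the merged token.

Final LEFT:  [charlie, india, bravo, alpha]
Final RIGHT: [charlie, hotel, golf, charlie]
i=0: L=charlie R=charlie -> agree -> charlie
i=1: BASE=echo L=india R=hotel all differ -> CONFLICT
i=2: L=bravo=BASE, R=golf -> take RIGHT -> golf
i=3: L=alpha, R=charlie=BASE -> take LEFT -> alpha
Index 1 -> CONFLICT

Answer: CONFLICT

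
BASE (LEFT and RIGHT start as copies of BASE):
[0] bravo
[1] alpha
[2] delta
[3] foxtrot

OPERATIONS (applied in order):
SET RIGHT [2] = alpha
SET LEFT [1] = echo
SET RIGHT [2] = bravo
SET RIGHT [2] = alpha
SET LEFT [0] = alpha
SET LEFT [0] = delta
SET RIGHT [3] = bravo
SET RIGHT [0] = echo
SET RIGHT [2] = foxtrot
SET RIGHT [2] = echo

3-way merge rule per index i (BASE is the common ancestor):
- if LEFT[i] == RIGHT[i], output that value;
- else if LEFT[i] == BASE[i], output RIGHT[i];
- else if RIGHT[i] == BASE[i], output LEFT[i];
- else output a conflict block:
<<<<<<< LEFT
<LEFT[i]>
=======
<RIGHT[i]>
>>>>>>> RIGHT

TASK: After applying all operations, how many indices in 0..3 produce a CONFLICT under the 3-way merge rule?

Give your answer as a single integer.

Final LEFT:  [delta, echo, delta, foxtrot]
Final RIGHT: [echo, alpha, echo, bravo]
i=0: BASE=bravo L=delta R=echo all differ -> CONFLICT
i=1: L=echo, R=alpha=BASE -> take LEFT -> echo
i=2: L=delta=BASE, R=echo -> take RIGHT -> echo
i=3: L=foxtrot=BASE, R=bravo -> take RIGHT -> bravo
Conflict count: 1

Answer: 1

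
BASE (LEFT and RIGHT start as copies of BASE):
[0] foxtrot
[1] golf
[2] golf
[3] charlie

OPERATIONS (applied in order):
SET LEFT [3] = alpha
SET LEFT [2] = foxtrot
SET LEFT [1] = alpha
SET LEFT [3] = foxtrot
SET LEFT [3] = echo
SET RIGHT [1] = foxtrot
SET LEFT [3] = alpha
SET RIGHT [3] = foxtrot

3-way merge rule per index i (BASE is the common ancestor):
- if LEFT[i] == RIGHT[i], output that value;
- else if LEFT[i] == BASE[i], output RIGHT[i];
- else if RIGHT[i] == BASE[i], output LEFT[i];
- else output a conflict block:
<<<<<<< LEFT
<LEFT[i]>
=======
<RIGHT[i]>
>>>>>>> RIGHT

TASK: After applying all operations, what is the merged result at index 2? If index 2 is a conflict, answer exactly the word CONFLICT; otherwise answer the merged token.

Final LEFT:  [foxtrot, alpha, foxtrot, alpha]
Final RIGHT: [foxtrot, foxtrot, golf, foxtrot]
i=0: L=foxtrot R=foxtrot -> agree -> foxtrot
i=1: BASE=golf L=alpha R=foxtrot all differ -> CONFLICT
i=2: L=foxtrot, R=golf=BASE -> take LEFT -> foxtrot
i=3: BASE=charlie L=alpha R=foxtrot all differ -> CONFLICT
Index 2 -> foxtrot

Answer: foxtrot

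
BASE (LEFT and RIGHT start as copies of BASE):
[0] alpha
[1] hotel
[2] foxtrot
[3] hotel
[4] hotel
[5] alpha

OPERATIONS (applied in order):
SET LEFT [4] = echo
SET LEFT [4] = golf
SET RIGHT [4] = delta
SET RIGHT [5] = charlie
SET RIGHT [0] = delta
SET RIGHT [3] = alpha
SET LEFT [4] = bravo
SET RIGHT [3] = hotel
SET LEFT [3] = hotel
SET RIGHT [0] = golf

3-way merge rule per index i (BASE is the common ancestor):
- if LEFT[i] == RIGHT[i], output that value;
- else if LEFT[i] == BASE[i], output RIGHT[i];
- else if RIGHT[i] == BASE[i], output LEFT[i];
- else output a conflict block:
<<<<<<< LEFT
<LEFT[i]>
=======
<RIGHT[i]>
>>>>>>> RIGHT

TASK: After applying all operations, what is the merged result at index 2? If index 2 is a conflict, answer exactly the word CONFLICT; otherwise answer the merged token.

Final LEFT:  [alpha, hotel, foxtrot, hotel, bravo, alpha]
Final RIGHT: [golf, hotel, foxtrot, hotel, delta, charlie]
i=0: L=alpha=BASE, R=golf -> take RIGHT -> golf
i=1: L=hotel R=hotel -> agree -> hotel
i=2: L=foxtrot R=foxtrot -> agree -> foxtrot
i=3: L=hotel R=hotel -> agree -> hotel
i=4: BASE=hotel L=bravo R=delta all differ -> CONFLICT
i=5: L=alpha=BASE, R=charlie -> take RIGHT -> charlie
Index 2 -> foxtrot

Answer: foxtrot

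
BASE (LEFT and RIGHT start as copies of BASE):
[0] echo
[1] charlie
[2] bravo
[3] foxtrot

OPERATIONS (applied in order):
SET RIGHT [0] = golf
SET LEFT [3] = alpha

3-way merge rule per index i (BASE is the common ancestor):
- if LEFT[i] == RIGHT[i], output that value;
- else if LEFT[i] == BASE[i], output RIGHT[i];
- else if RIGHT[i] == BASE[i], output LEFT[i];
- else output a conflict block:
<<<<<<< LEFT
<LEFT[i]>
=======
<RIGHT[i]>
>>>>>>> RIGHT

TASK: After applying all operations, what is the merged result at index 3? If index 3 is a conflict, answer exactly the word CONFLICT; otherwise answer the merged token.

Answer: alpha

Derivation:
Final LEFT:  [echo, charlie, bravo, alpha]
Final RIGHT: [golf, charlie, bravo, foxtrot]
i=0: L=echo=BASE, R=golf -> take RIGHT -> golf
i=1: L=charlie R=charlie -> agree -> charlie
i=2: L=bravo R=bravo -> agree -> bravo
i=3: L=alpha, R=foxtrot=BASE -> take LEFT -> alpha
Index 3 -> alpha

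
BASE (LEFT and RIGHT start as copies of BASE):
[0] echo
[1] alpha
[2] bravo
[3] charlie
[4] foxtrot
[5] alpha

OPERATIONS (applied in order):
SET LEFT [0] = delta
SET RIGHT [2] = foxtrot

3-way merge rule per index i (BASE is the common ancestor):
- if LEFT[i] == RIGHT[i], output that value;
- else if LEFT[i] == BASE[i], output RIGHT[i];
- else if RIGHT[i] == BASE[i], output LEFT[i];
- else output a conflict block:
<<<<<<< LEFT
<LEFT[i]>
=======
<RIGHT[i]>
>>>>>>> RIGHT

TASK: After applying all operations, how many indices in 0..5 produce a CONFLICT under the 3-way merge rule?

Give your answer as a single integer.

Final LEFT:  [delta, alpha, bravo, charlie, foxtrot, alpha]
Final RIGHT: [echo, alpha, foxtrot, charlie, foxtrot, alpha]
i=0: L=delta, R=echo=BASE -> take LEFT -> delta
i=1: L=alpha R=alpha -> agree -> alpha
i=2: L=bravo=BASE, R=foxtrot -> take RIGHT -> foxtrot
i=3: L=charlie R=charlie -> agree -> charlie
i=4: L=foxtrot R=foxtrot -> agree -> foxtrot
i=5: L=alpha R=alpha -> agree -> alpha
Conflict count: 0

Answer: 0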